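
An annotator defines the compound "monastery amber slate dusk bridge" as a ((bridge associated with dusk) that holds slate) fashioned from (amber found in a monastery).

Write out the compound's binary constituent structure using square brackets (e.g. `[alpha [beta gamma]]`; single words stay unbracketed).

[[monastery amber] [slate [dusk bridge]]]

Whole compound: head "bridge" (specifically "slate dusk bridge"), modifier "monastery amber".
Inside "monastery amber": head "amber", modifier "monastery".
Inside "slate dusk bridge": head "bridge" (specifically "dusk bridge"), modifier "slate".
Inside "dusk bridge": head "bridge", modifier "dusk".
Putting it together: [[monastery amber] [slate [dusk bridge]]].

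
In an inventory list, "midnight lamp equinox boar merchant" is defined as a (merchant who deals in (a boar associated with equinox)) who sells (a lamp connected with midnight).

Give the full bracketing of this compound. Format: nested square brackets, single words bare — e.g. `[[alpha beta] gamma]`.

[[midnight lamp] [[equinox boar] merchant]]

Overall it is a kind of merchant (specifically "equinox boar merchant"); the modifier is "midnight lamp".
"midnight lamp" → head "lamp", modifier "midnight".
"equinox boar merchant" → head "merchant", modifier "equinox boar".
"equinox boar" → head "boar", modifier "equinox".
Putting it together: [[midnight lamp] [[equinox boar] merchant]].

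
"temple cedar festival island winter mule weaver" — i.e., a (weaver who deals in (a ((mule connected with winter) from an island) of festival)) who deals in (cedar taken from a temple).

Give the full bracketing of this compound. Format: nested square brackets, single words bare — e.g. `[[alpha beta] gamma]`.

[[temple cedar] [[festival [island [winter mule]]] weaver]]

The outermost head in the paraphrase is "weaver" (specifically "festival island winter mule weaver"), modified by "temple cedar".
Inside "temple cedar": head "cedar", modifier "temple".
Inside "festival island winter mule weaver": head "weaver", modifier "festival island winter mule".
Inside "festival island winter mule": head "mule" (specifically "island winter mule"), modifier "festival".
Inside "island winter mule": head "mule" (specifically "winter mule"), modifier "island".
Inside "winter mule": head "mule", modifier "winter".
Assembled: [[temple cedar] [[festival [island [winter mule]]] weaver]].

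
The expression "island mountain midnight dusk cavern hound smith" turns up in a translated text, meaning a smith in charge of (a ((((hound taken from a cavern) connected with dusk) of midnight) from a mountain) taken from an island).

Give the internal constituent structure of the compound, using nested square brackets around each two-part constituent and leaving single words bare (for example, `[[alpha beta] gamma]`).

[[island [mountain [midnight [dusk [cavern hound]]]]] smith]

The outermost head in the paraphrase is "smith", modified by "island mountain midnight dusk cavern hound".
Within "island mountain midnight dusk cavern hound", the head is "hound" (specifically "mountain midnight dusk cavern hound") and the modifier is "island".
Within "mountain midnight dusk cavern hound", the head is "hound" (specifically "midnight dusk cavern hound") and the modifier is "mountain".
Within "midnight dusk cavern hound", the head is "hound" (specifically "dusk cavern hound") and the modifier is "midnight".
Within "dusk cavern hound", the head is "hound" (specifically "cavern hound") and the modifier is "dusk".
Within "cavern hound", the head is "hound" and the modifier is "cavern".
Assembled: [[island [mountain [midnight [dusk [cavern hound]]]]] smith].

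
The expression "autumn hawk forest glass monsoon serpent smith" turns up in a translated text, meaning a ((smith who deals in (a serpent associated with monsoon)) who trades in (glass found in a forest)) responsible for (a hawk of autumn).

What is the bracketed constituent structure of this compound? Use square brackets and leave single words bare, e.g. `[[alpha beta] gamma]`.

[[autumn hawk] [[forest glass] [[monsoon serpent] smith]]]

Overall it is a kind of smith (specifically "forest glass monsoon serpent smith"); the modifier is "autumn hawk".
"autumn hawk" → head "hawk", modifier "autumn".
"forest glass monsoon serpent smith" → head "smith" (specifically "monsoon serpent smith"), modifier "forest glass".
"forest glass" → head "glass", modifier "forest".
"monsoon serpent smith" → head "smith", modifier "monsoon serpent".
"monsoon serpent" → head "serpent", modifier "monsoon".
So the structure is [[autumn hawk] [[forest glass] [[monsoon serpent] smith]]].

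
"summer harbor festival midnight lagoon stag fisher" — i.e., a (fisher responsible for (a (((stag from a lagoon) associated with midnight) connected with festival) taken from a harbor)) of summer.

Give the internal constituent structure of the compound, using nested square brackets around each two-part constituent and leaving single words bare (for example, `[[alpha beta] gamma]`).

The outermost head in the paraphrase is "fisher" (specifically "harbor festival midnight lagoon stag fisher"), modified by "summer".
Inside "harbor festival midnight lagoon stag fisher": head "fisher", modifier "harbor festival midnight lagoon stag".
Inside "harbor festival midnight lagoon stag": head "stag" (specifically "festival midnight lagoon stag"), modifier "harbor".
Inside "festival midnight lagoon stag": head "stag" (specifically "midnight lagoon stag"), modifier "festival".
Inside "midnight lagoon stag": head "stag" (specifically "lagoon stag"), modifier "midnight".
Inside "lagoon stag": head "stag", modifier "lagoon".
Putting it together: [summer [[harbor [festival [midnight [lagoon stag]]]] fisher]].

[summer [[harbor [festival [midnight [lagoon stag]]]] fisher]]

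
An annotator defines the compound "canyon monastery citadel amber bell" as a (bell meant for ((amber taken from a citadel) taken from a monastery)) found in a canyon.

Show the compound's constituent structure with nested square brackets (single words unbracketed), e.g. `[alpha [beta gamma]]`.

[canyon [[monastery [citadel amber]] bell]]

The outermost head in the paraphrase is "bell" (specifically "monastery citadel amber bell"), modified by "canyon".
"monastery citadel amber bell" → head "bell", modifier "monastery citadel amber".
"monastery citadel amber" → head "amber" (specifically "citadel amber"), modifier "monastery".
"citadel amber" → head "amber", modifier "citadel".
Assembled: [canyon [[monastery [citadel amber]] bell]].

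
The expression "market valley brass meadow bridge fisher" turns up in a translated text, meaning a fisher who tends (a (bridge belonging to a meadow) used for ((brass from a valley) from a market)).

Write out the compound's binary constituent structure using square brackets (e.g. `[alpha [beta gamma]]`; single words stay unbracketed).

[[[market [valley brass]] [meadow bridge]] fisher]

Overall it is a kind of fisher; the modifier is "market valley brass meadow bridge".
"market valley brass meadow bridge" → head "bridge" (specifically "meadow bridge"), modifier "market valley brass".
"market valley brass" → head "brass" (specifically "valley brass"), modifier "market".
"valley brass" → head "brass", modifier "valley".
"meadow bridge" → head "bridge", modifier "meadow".
So the structure is [[[market [valley brass]] [meadow bridge]] fisher].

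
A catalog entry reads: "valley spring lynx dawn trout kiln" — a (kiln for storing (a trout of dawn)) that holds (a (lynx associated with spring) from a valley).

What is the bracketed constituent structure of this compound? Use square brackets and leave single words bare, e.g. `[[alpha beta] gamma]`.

[[valley [spring lynx]] [[dawn trout] kiln]]

Overall it is a kind of kiln (specifically "dawn trout kiln"); the modifier is "valley spring lynx".
Inside "valley spring lynx": head "lynx" (specifically "spring lynx"), modifier "valley".
Inside "spring lynx": head "lynx", modifier "spring".
Inside "dawn trout kiln": head "kiln", modifier "dawn trout".
Inside "dawn trout": head "trout", modifier "dawn".
Assembled: [[valley [spring lynx]] [[dawn trout] kiln]].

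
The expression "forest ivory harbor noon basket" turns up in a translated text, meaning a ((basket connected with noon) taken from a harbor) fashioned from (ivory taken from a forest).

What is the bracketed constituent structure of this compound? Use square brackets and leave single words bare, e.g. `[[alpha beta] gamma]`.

[[forest ivory] [harbor [noon basket]]]

At the top level: head "basket" (specifically "harbor noon basket"); modifier "forest ivory".
Inside "forest ivory": head "ivory", modifier "forest".
Inside "harbor noon basket": head "basket" (specifically "noon basket"), modifier "harbor".
Inside "noon basket": head "basket", modifier "noon".
Putting it together: [[forest ivory] [harbor [noon basket]]].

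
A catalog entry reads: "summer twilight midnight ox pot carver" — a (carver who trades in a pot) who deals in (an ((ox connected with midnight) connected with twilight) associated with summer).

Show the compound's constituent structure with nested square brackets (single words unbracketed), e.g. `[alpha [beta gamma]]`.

[[summer [twilight [midnight ox]]] [pot carver]]

Overall it is a kind of carver (specifically "pot carver"); the modifier is "summer twilight midnight ox".
Within "summer twilight midnight ox", the head is "ox" (specifically "twilight midnight ox") and the modifier is "summer".
Within "twilight midnight ox", the head is "ox" (specifically "midnight ox") and the modifier is "twilight".
Within "midnight ox", the head is "ox" and the modifier is "midnight".
Within "pot carver", the head is "carver" and the modifier is "pot".
So the structure is [[summer [twilight [midnight ox]]] [pot carver]].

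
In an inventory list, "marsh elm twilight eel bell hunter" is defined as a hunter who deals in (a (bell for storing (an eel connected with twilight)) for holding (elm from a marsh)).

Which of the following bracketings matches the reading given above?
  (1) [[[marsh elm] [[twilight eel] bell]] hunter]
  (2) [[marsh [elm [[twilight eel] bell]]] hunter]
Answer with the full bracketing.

The paraphrase's head is the "hunter" part ("hunter"); its modifier is "marsh elm twilight eel bell".
That top-level split, carried through the inner groups, gives [[[marsh elm] [[twilight eel] bell]] hunter].

[[[marsh elm] [[twilight eel] bell]] hunter]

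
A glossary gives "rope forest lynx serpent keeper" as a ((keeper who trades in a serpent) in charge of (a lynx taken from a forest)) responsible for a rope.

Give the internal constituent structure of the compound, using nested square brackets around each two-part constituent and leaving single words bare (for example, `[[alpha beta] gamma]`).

[rope [[forest lynx] [serpent keeper]]]

At the top level: head "keeper" (specifically "forest lynx serpent keeper"); modifier "rope".
"forest lynx serpent keeper" → head "keeper" (specifically "serpent keeper"), modifier "forest lynx".
"forest lynx" → head "lynx", modifier "forest".
"serpent keeper" → head "keeper", modifier "serpent".
Putting it together: [rope [[forest lynx] [serpent keeper]]].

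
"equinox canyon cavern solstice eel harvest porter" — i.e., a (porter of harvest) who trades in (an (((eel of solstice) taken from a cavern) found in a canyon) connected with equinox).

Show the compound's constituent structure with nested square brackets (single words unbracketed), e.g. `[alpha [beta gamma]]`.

[[equinox [canyon [cavern [solstice eel]]]] [harvest porter]]

At the top level: head "porter" (specifically "harvest porter"); modifier "equinox canyon cavern solstice eel".
Inside "equinox canyon cavern solstice eel": head "eel" (specifically "canyon cavern solstice eel"), modifier "equinox".
Inside "canyon cavern solstice eel": head "eel" (specifically "cavern solstice eel"), modifier "canyon".
Inside "cavern solstice eel": head "eel" (specifically "solstice eel"), modifier "cavern".
Inside "solstice eel": head "eel", modifier "solstice".
Inside "harvest porter": head "porter", modifier "harvest".
Assembled: [[equinox [canyon [cavern [solstice eel]]]] [harvest porter]].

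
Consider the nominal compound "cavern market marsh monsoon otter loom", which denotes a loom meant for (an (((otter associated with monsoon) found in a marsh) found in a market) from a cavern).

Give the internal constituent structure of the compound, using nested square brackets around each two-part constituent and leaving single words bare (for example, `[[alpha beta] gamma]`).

Overall it is a kind of loom; the modifier is "cavern market marsh monsoon otter".
Within "cavern market marsh monsoon otter", the head is "otter" (specifically "market marsh monsoon otter") and the modifier is "cavern".
Within "market marsh monsoon otter", the head is "otter" (specifically "marsh monsoon otter") and the modifier is "market".
Within "marsh monsoon otter", the head is "otter" (specifically "monsoon otter") and the modifier is "marsh".
Within "monsoon otter", the head is "otter" and the modifier is "monsoon".
So the structure is [[cavern [market [marsh [monsoon otter]]]] loom].

[[cavern [market [marsh [monsoon otter]]]] loom]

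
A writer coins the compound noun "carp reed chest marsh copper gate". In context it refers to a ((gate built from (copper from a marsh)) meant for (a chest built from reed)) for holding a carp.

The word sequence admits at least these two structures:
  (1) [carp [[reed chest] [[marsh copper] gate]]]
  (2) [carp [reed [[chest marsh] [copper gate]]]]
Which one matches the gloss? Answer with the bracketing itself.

The paraphrase's head is the "gate" part ("reed chest marsh copper gate"); its modifier is "carp".
That top-level split, carried through the inner groups, gives [carp [[reed chest] [[marsh copper] gate]]].

[carp [[reed chest] [[marsh copper] gate]]]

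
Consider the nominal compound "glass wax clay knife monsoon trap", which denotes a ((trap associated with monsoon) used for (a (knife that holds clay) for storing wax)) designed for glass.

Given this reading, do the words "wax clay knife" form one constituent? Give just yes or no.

The paraphrase groups the words so that "wax clay knife" is one unit: it corresponds to a single parenthesized sub-phrase.
The full structure is [glass [[wax [clay knife]] [monsoon trap]]], in which [wax clay knife] is a constituent.

yes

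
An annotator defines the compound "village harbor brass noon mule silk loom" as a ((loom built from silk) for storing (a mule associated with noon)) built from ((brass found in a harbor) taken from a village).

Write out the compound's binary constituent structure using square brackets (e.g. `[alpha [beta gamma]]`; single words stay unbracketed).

Overall it is a kind of loom (specifically "noon mule silk loom"); the modifier is "village harbor brass".
Inside "village harbor brass": head "brass" (specifically "harbor brass"), modifier "village".
Inside "harbor brass": head "brass", modifier "harbor".
Inside "noon mule silk loom": head "loom" (specifically "silk loom"), modifier "noon mule".
Inside "noon mule": head "mule", modifier "noon".
Inside "silk loom": head "loom", modifier "silk".
Putting it together: [[village [harbor brass]] [[noon mule] [silk loom]]].

[[village [harbor brass]] [[noon mule] [silk loom]]]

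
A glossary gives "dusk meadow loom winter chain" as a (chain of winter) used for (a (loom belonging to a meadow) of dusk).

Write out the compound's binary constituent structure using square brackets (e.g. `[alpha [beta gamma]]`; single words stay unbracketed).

[[dusk [meadow loom]] [winter chain]]

The outermost head in the paraphrase is "chain" (specifically "winter chain"), modified by "dusk meadow loom".
Inside "dusk meadow loom": head "loom" (specifically "meadow loom"), modifier "dusk".
Inside "meadow loom": head "loom", modifier "meadow".
Inside "winter chain": head "chain", modifier "winter".
Putting it together: [[dusk [meadow loom]] [winter chain]].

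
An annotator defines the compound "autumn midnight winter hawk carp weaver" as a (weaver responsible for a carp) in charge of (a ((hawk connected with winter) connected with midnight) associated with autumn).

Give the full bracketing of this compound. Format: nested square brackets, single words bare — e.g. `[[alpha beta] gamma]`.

Overall it is a kind of weaver (specifically "carp weaver"); the modifier is "autumn midnight winter hawk".
Within "autumn midnight winter hawk", the head is "hawk" (specifically "midnight winter hawk") and the modifier is "autumn".
Within "midnight winter hawk", the head is "hawk" (specifically "winter hawk") and the modifier is "midnight".
Within "winter hawk", the head is "hawk" and the modifier is "winter".
Within "carp weaver", the head is "weaver" and the modifier is "carp".
Putting it together: [[autumn [midnight [winter hawk]]] [carp weaver]].

[[autumn [midnight [winter hawk]]] [carp weaver]]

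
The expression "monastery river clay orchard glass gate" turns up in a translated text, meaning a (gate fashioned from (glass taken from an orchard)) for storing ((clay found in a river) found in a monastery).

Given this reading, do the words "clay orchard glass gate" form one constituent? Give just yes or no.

no

The top-level split is [monastery river clay] [orchard glass gate]; the full structure is [[monastery [river clay]] [[orchard glass] gate]].
"clay orchard glass gate" straddles a constituent boundary, so it is not a single unit.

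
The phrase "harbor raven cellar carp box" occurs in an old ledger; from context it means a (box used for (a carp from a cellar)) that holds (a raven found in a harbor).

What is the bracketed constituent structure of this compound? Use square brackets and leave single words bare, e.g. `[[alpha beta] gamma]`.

Overall it is a kind of box (specifically "cellar carp box"); the modifier is "harbor raven".
"harbor raven" → head "raven", modifier "harbor".
"cellar carp box" → head "box", modifier "cellar carp".
"cellar carp" → head "carp", modifier "cellar".
So the structure is [[harbor raven] [[cellar carp] box]].

[[harbor raven] [[cellar carp] box]]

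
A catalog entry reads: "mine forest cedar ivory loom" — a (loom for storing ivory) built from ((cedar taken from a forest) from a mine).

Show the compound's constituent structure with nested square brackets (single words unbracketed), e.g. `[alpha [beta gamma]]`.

[[mine [forest cedar]] [ivory loom]]

Whole compound: head "loom" (specifically "ivory loom"), modifier "mine forest cedar".
Within "mine forest cedar", the head is "cedar" (specifically "forest cedar") and the modifier is "mine".
Within "forest cedar", the head is "cedar" and the modifier is "forest".
Within "ivory loom", the head is "loom" and the modifier is "ivory".
Assembled: [[mine [forest cedar]] [ivory loom]].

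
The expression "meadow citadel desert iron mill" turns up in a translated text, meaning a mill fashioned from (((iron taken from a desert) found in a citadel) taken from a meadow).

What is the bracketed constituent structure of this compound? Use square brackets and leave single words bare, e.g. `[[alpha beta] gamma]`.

[[meadow [citadel [desert iron]]] mill]

Whole compound: head "mill", modifier "meadow citadel desert iron".
Inside "meadow citadel desert iron": head "iron" (specifically "citadel desert iron"), modifier "meadow".
Inside "citadel desert iron": head "iron" (specifically "desert iron"), modifier "citadel".
Inside "desert iron": head "iron", modifier "desert".
Assembled: [[meadow [citadel [desert iron]]] mill].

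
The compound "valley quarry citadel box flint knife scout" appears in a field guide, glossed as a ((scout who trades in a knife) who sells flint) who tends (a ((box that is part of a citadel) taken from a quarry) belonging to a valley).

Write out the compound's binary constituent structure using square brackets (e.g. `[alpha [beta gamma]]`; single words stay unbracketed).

[[valley [quarry [citadel box]]] [flint [knife scout]]]

At the top level: head "scout" (specifically "flint knife scout"); modifier "valley quarry citadel box".
"valley quarry citadel box" → head "box" (specifically "quarry citadel box"), modifier "valley".
"quarry citadel box" → head "box" (specifically "citadel box"), modifier "quarry".
"citadel box" → head "box", modifier "citadel".
"flint knife scout" → head "scout" (specifically "knife scout"), modifier "flint".
"knife scout" → head "scout", modifier "knife".
Assembled: [[valley [quarry [citadel box]]] [flint [knife scout]]].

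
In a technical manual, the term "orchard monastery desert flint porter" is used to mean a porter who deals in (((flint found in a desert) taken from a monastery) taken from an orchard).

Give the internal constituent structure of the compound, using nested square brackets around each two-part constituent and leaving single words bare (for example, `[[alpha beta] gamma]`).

[[orchard [monastery [desert flint]]] porter]

Overall it is a kind of porter; the modifier is "orchard monastery desert flint".
Within "orchard monastery desert flint", the head is "flint" (specifically "monastery desert flint") and the modifier is "orchard".
Within "monastery desert flint", the head is "flint" (specifically "desert flint") and the modifier is "monastery".
Within "desert flint", the head is "flint" and the modifier is "desert".
Assembled: [[orchard [monastery [desert flint]]] porter].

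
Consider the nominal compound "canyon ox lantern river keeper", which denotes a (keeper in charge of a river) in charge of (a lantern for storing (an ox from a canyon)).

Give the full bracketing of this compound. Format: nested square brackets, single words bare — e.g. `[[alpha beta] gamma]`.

[[[canyon ox] lantern] [river keeper]]

Whole compound: head "keeper" (specifically "river keeper"), modifier "canyon ox lantern".
Within "canyon ox lantern", the head is "lantern" and the modifier is "canyon ox".
Within "canyon ox", the head is "ox" and the modifier is "canyon".
Within "river keeper", the head is "keeper" and the modifier is "river".
Putting it together: [[[canyon ox] lantern] [river keeper]].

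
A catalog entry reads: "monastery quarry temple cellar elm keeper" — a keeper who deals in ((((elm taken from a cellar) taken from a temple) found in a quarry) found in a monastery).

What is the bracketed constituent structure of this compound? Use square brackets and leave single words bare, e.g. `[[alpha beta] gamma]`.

The outermost head in the paraphrase is "keeper", modified by "monastery quarry temple cellar elm".
Inside "monastery quarry temple cellar elm": head "elm" (specifically "quarry temple cellar elm"), modifier "monastery".
Inside "quarry temple cellar elm": head "elm" (specifically "temple cellar elm"), modifier "quarry".
Inside "temple cellar elm": head "elm" (specifically "cellar elm"), modifier "temple".
Inside "cellar elm": head "elm", modifier "cellar".
So the structure is [[monastery [quarry [temple [cellar elm]]]] keeper].

[[monastery [quarry [temple [cellar elm]]]] keeper]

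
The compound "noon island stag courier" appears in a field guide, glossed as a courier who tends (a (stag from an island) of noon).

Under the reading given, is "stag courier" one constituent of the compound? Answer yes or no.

no

The top-level split is [noon island stag] [courier]; the full structure is [[noon [island stag]] courier].
"stag courier" straddles a constituent boundary, so it is not a single unit.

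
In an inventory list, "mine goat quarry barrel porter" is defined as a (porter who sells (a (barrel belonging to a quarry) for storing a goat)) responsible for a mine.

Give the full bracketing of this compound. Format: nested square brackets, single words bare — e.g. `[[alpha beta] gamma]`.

[mine [[goat [quarry barrel]] porter]]

Overall it is a kind of porter (specifically "goat quarry barrel porter"); the modifier is "mine".
Within "goat quarry barrel porter", the head is "porter" and the modifier is "goat quarry barrel".
Within "goat quarry barrel", the head is "barrel" (specifically "quarry barrel") and the modifier is "goat".
Within "quarry barrel", the head is "barrel" and the modifier is "quarry".
So the structure is [mine [[goat [quarry barrel]] porter]].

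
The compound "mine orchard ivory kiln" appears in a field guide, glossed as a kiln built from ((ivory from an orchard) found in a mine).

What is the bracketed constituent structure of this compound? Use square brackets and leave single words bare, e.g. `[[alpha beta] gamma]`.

Whole compound: head "kiln", modifier "mine orchard ivory".
Within "mine orchard ivory", the head is "ivory" (specifically "orchard ivory") and the modifier is "mine".
Within "orchard ivory", the head is "ivory" and the modifier is "orchard".
So the structure is [[mine [orchard ivory]] kiln].

[[mine [orchard ivory]] kiln]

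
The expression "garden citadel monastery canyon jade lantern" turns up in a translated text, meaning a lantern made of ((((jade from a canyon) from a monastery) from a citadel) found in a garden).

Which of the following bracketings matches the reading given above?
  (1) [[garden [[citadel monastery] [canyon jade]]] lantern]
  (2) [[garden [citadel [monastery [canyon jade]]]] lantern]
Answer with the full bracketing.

The paraphrase's head is the "lantern" part ("lantern"); its modifier is "garden citadel monastery canyon jade".
That top-level split, carried through the inner groups, gives [[garden [citadel [monastery [canyon jade]]]] lantern].

[[garden [citadel [monastery [canyon jade]]]] lantern]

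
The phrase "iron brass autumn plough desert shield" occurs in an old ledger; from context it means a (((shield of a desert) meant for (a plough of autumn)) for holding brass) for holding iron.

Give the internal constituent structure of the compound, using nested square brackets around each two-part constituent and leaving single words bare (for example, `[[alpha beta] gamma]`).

[iron [brass [[autumn plough] [desert shield]]]]

Whole compound: head "shield" (specifically "brass autumn plough desert shield"), modifier "iron".
Inside "brass autumn plough desert shield": head "shield" (specifically "autumn plough desert shield"), modifier "brass".
Inside "autumn plough desert shield": head "shield" (specifically "desert shield"), modifier "autumn plough".
Inside "autumn plough": head "plough", modifier "autumn".
Inside "desert shield": head "shield", modifier "desert".
So the structure is [iron [brass [[autumn plough] [desert shield]]]].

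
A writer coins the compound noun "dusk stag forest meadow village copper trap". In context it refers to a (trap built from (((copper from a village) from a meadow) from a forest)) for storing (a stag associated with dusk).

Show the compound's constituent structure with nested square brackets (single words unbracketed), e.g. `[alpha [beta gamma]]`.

The outermost head in the paraphrase is "trap" (specifically "forest meadow village copper trap"), modified by "dusk stag".
Within "dusk stag", the head is "stag" and the modifier is "dusk".
Within "forest meadow village copper trap", the head is "trap" and the modifier is "forest meadow village copper".
Within "forest meadow village copper", the head is "copper" (specifically "meadow village copper") and the modifier is "forest".
Within "meadow village copper", the head is "copper" (specifically "village copper") and the modifier is "meadow".
Within "village copper", the head is "copper" and the modifier is "village".
Putting it together: [[dusk stag] [[forest [meadow [village copper]]] trap]].

[[dusk stag] [[forest [meadow [village copper]]] trap]]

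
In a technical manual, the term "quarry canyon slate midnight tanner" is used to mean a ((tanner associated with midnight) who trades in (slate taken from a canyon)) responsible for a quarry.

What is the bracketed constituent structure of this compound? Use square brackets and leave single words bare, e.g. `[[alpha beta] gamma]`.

Whole compound: head "tanner" (specifically "canyon slate midnight tanner"), modifier "quarry".
"canyon slate midnight tanner" → head "tanner" (specifically "midnight tanner"), modifier "canyon slate".
"canyon slate" → head "slate", modifier "canyon".
"midnight tanner" → head "tanner", modifier "midnight".
Putting it together: [quarry [[canyon slate] [midnight tanner]]].

[quarry [[canyon slate] [midnight tanner]]]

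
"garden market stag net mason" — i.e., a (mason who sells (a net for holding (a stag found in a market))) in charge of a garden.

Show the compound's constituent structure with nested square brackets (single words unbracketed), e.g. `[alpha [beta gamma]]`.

[garden [[[market stag] net] mason]]

Overall it is a kind of mason (specifically "market stag net mason"); the modifier is "garden".
Inside "market stag net mason": head "mason", modifier "market stag net".
Inside "market stag net": head "net", modifier "market stag".
Inside "market stag": head "stag", modifier "market".
Assembled: [garden [[[market stag] net] mason]].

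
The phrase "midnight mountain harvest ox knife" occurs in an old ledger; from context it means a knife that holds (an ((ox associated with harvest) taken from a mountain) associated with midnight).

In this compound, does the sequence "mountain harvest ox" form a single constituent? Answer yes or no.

yes

The paraphrase groups the words so that "mountain harvest ox" is one unit: it corresponds to a single parenthesized sub-phrase.
The full structure is [[midnight [mountain [harvest ox]]] knife], in which [mountain harvest ox] is a constituent.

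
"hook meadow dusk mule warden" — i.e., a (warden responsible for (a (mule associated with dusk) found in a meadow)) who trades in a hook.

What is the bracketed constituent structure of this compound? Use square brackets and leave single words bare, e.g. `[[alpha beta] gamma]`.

[hook [[meadow [dusk mule]] warden]]

At the top level: head "warden" (specifically "meadow dusk mule warden"); modifier "hook".
"meadow dusk mule warden" → head "warden", modifier "meadow dusk mule".
"meadow dusk mule" → head "mule" (specifically "dusk mule"), modifier "meadow".
"dusk mule" → head "mule", modifier "dusk".
Putting it together: [hook [[meadow [dusk mule]] warden]].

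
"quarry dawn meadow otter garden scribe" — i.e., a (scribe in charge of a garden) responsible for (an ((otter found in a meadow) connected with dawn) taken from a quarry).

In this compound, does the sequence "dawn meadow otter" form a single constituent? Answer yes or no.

The paraphrase groups the words so that "dawn meadow otter" is one unit: it corresponds to a single parenthesized sub-phrase.
The full structure is [[quarry [dawn [meadow otter]]] [garden scribe]], in which [dawn meadow otter] is a constituent.

yes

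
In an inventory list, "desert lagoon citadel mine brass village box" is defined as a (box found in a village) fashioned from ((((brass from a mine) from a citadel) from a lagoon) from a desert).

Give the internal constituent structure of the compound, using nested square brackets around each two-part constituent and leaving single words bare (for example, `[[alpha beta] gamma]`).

[[desert [lagoon [citadel [mine brass]]]] [village box]]

The outermost head in the paraphrase is "box" (specifically "village box"), modified by "desert lagoon citadel mine brass".
Within "desert lagoon citadel mine brass", the head is "brass" (specifically "lagoon citadel mine brass") and the modifier is "desert".
Within "lagoon citadel mine brass", the head is "brass" (specifically "citadel mine brass") and the modifier is "lagoon".
Within "citadel mine brass", the head is "brass" (specifically "mine brass") and the modifier is "citadel".
Within "mine brass", the head is "brass" and the modifier is "mine".
Within "village box", the head is "box" and the modifier is "village".
Putting it together: [[desert [lagoon [citadel [mine brass]]]] [village box]].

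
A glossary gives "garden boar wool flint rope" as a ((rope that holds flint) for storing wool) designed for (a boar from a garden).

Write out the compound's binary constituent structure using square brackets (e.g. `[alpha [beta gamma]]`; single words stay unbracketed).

[[garden boar] [wool [flint rope]]]

The outermost head in the paraphrase is "rope" (specifically "wool flint rope"), modified by "garden boar".
"garden boar" → head "boar", modifier "garden".
"wool flint rope" → head "rope" (specifically "flint rope"), modifier "wool".
"flint rope" → head "rope", modifier "flint".
So the structure is [[garden boar] [wool [flint rope]]].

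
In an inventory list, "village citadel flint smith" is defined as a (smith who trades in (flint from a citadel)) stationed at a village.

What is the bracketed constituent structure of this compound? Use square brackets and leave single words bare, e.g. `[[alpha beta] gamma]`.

At the top level: head "smith" (specifically "citadel flint smith"); modifier "village".
Within "citadel flint smith", the head is "smith" and the modifier is "citadel flint".
Within "citadel flint", the head is "flint" and the modifier is "citadel".
So the structure is [village [[citadel flint] smith]].

[village [[citadel flint] smith]]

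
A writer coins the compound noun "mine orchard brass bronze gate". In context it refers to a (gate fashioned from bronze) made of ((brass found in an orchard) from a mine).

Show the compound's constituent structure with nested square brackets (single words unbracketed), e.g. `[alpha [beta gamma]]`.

At the top level: head "gate" (specifically "bronze gate"); modifier "mine orchard brass".
"mine orchard brass" → head "brass" (specifically "orchard brass"), modifier "mine".
"orchard brass" → head "brass", modifier "orchard".
"bronze gate" → head "gate", modifier "bronze".
Assembled: [[mine [orchard brass]] [bronze gate]].

[[mine [orchard brass]] [bronze gate]]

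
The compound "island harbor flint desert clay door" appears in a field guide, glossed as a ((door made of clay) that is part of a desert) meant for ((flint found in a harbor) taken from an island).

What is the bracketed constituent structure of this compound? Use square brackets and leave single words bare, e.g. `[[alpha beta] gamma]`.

[[island [harbor flint]] [desert [clay door]]]

Whole compound: head "door" (specifically "desert clay door"), modifier "island harbor flint".
"island harbor flint" → head "flint" (specifically "harbor flint"), modifier "island".
"harbor flint" → head "flint", modifier "harbor".
"desert clay door" → head "door" (specifically "clay door"), modifier "desert".
"clay door" → head "door", modifier "clay".
Assembled: [[island [harbor flint]] [desert [clay door]]].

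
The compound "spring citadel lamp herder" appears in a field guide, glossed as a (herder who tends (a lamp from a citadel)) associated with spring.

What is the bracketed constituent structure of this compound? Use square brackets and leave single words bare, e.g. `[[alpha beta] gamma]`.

[spring [[citadel lamp] herder]]

Overall it is a kind of herder (specifically "citadel lamp herder"); the modifier is "spring".
Within "citadel lamp herder", the head is "herder" and the modifier is "citadel lamp".
Within "citadel lamp", the head is "lamp" and the modifier is "citadel".
Assembled: [spring [[citadel lamp] herder]].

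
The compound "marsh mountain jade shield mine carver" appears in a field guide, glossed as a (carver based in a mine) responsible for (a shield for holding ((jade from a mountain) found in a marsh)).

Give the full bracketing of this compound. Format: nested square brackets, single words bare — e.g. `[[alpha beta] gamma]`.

[[[marsh [mountain jade]] shield] [mine carver]]

At the top level: head "carver" (specifically "mine carver"); modifier "marsh mountain jade shield".
Within "marsh mountain jade shield", the head is "shield" and the modifier is "marsh mountain jade".
Within "marsh mountain jade", the head is "jade" (specifically "mountain jade") and the modifier is "marsh".
Within "mountain jade", the head is "jade" and the modifier is "mountain".
Within "mine carver", the head is "carver" and the modifier is "mine".
Assembled: [[[marsh [mountain jade]] shield] [mine carver]].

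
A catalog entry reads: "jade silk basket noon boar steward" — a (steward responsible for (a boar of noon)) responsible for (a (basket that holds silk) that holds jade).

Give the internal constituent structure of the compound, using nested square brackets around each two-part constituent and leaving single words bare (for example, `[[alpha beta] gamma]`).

[[jade [silk basket]] [[noon boar] steward]]

The outermost head in the paraphrase is "steward" (specifically "noon boar steward"), modified by "jade silk basket".
Within "jade silk basket", the head is "basket" (specifically "silk basket") and the modifier is "jade".
Within "silk basket", the head is "basket" and the modifier is "silk".
Within "noon boar steward", the head is "steward" and the modifier is "noon boar".
Within "noon boar", the head is "boar" and the modifier is "noon".
So the structure is [[jade [silk basket]] [[noon boar] steward]].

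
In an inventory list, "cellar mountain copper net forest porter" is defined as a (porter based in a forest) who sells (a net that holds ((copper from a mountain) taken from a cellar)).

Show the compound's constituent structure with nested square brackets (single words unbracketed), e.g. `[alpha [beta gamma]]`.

Overall it is a kind of porter (specifically "forest porter"); the modifier is "cellar mountain copper net".
Inside "cellar mountain copper net": head "net", modifier "cellar mountain copper".
Inside "cellar mountain copper": head "copper" (specifically "mountain copper"), modifier "cellar".
Inside "mountain copper": head "copper", modifier "mountain".
Inside "forest porter": head "porter", modifier "forest".
Assembled: [[[cellar [mountain copper]] net] [forest porter]].

[[[cellar [mountain copper]] net] [forest porter]]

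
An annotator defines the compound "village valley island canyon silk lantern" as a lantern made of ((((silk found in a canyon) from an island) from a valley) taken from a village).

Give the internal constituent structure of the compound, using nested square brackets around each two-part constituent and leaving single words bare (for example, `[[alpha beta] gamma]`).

[[village [valley [island [canyon silk]]]] lantern]

The outermost head in the paraphrase is "lantern", modified by "village valley island canyon silk".
"village valley island canyon silk" → head "silk" (specifically "valley island canyon silk"), modifier "village".
"valley island canyon silk" → head "silk" (specifically "island canyon silk"), modifier "valley".
"island canyon silk" → head "silk" (specifically "canyon silk"), modifier "island".
"canyon silk" → head "silk", modifier "canyon".
Putting it together: [[village [valley [island [canyon silk]]]] lantern].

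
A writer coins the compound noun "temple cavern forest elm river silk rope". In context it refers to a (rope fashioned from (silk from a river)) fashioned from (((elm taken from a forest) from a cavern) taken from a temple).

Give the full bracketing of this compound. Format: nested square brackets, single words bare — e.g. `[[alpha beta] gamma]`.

Overall it is a kind of rope (specifically "river silk rope"); the modifier is "temple cavern forest elm".
Inside "temple cavern forest elm": head "elm" (specifically "cavern forest elm"), modifier "temple".
Inside "cavern forest elm": head "elm" (specifically "forest elm"), modifier "cavern".
Inside "forest elm": head "elm", modifier "forest".
Inside "river silk rope": head "rope", modifier "river silk".
Inside "river silk": head "silk", modifier "river".
Putting it together: [[temple [cavern [forest elm]]] [[river silk] rope]].

[[temple [cavern [forest elm]]] [[river silk] rope]]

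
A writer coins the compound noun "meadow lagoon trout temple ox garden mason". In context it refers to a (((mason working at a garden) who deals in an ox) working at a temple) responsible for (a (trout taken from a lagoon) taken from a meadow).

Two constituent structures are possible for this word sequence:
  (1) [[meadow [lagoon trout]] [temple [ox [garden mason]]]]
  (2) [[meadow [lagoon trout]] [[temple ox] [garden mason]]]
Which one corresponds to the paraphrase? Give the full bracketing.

The paraphrase's head is the "mason" part ("temple ox garden mason"); its modifier is "meadow lagoon trout".
That top-level split, carried through the inner groups, gives [[meadow [lagoon trout]] [temple [ox [garden mason]]]].

[[meadow [lagoon trout]] [temple [ox [garden mason]]]]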